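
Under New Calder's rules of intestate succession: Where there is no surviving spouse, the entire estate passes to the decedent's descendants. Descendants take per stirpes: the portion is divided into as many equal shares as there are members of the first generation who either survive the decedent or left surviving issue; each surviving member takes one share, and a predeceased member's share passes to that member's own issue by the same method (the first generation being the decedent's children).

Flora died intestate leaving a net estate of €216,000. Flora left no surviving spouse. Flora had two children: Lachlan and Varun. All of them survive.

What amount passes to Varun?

Varun receives €108,000.

The entire €216,000 passes to the descendants.
That amount (€216,000) is divided into 2 shares of €108,000: Lachlan and Varun each take €108,000.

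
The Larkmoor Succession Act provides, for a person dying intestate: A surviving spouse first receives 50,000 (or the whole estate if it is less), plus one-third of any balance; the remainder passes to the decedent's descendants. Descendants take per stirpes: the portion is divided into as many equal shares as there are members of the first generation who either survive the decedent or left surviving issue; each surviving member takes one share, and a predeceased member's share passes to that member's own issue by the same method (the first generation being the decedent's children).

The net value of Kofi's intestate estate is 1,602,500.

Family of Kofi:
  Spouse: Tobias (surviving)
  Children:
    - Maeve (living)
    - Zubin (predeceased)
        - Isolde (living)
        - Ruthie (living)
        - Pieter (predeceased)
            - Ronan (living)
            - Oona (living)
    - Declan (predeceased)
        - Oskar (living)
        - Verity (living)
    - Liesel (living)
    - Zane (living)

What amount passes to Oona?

Oona receives 34,500.

Tobias first takes 50,000, leaving a balance of 1,552,500. Tobias then takes one-third of the balance (517,500), for a total of 567,500. The remaining 1,035,000 passes to the descendants.
The descendants' portion (1,035,000) is divided into 5 shares of 207,000: Maeve, Liesel, and Zane each take 207,000; Zubin's 207,000 share passes to Zubin's issue; Declan's 207,000 share passes to Declan's issue.
Zubin's share (207,000) is divided into 3 shares of 69,000: Isolde and Ruthie each take 69,000; Pieter's 69,000 share passes to Pieter's issue.
Pieter's share (69,000) is divided into 2 shares of 34,500: Ronan and Oona each take 34,500.
Declan's share (207,000) is divided into 2 shares of 103,500: Oskar and Verity each take 103,500.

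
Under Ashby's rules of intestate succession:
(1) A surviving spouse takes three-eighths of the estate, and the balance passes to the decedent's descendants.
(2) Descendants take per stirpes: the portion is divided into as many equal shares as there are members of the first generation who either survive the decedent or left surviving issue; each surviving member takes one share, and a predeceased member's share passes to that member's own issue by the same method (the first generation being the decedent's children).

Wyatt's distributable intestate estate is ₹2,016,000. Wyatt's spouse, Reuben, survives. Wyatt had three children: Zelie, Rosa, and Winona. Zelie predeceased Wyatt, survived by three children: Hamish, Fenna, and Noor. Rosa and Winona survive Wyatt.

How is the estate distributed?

Reuben: ₹756,000; Hamish: ₹140,000; Fenna: ₹140,000; Noor: ₹140,000; Rosa: ₹420,000; Winona: ₹420,000

Reuben takes three-eighths of ₹2,016,000 = ₹756,000. The remaining ₹1,260,000 passes to the descendants.
The descendants' portion (₹1,260,000) is divided into 3 shares of ₹420,000: Rosa and Winona each take ₹420,000; Zelie's ₹420,000 share passes to Zelie's issue.
Zelie's share (₹420,000) is divided into 3 shares of ₹140,000: Hamish, Fenna, and Noor each take ₹140,000.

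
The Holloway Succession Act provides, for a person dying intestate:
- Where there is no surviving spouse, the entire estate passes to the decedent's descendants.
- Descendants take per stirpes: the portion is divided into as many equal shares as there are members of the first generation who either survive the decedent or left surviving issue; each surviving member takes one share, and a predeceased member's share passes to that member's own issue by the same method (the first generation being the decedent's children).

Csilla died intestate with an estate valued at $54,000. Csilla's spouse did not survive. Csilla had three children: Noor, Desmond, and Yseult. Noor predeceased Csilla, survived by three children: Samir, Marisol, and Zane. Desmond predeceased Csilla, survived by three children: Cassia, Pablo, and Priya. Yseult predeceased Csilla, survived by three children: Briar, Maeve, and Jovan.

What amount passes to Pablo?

The entire $54,000 passes to the descendants.
That amount ($54,000) is divided into 3 shares of $18,000: Noor's $18,000 share passes to Noor's issue; Desmond's $18,000 share passes to Desmond's issue; Yseult's $18,000 share passes to Yseult's issue.
Noor's share ($18,000) is divided into 3 shares of $6,000: Samir, Marisol, and Zane each take $6,000.
Desmond's share ($18,000) is divided into 3 shares of $6,000: Cassia, Pablo, and Priya each take $6,000.
Yseult's share ($18,000) is divided into 3 shares of $6,000: Briar, Maeve, and Jovan each take $6,000.

Pablo receives $6,000.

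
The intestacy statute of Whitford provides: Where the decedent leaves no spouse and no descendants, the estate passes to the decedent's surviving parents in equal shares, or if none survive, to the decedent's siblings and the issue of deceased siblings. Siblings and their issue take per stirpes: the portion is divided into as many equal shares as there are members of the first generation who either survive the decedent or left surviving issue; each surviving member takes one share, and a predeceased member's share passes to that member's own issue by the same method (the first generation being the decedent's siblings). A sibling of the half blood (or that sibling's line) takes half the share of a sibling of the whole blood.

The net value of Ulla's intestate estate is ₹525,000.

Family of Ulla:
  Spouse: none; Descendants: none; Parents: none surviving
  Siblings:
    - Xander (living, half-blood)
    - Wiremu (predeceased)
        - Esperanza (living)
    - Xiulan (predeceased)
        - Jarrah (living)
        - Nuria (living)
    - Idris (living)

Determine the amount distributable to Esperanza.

Esperanza receives ₹150,000.

The entire ₹525,000 passes to the siblings and their issue.
Counting each half-blood sibling's line as half a unit, there are 7/2 units in ₹525,000, so one unit is ₹150,000. Whole-blood lines (Wiremu, Xiulan, and Idris) take ₹150,000 each; half-blood lines (Xander) take ₹75,000 each.
Wiremu's share (₹150,000) passes entirely to Esperanza.
Xiulan's share (₹150,000) is divided into 2 shares of ₹75,000: Jarrah and Nuria each take ₹75,000.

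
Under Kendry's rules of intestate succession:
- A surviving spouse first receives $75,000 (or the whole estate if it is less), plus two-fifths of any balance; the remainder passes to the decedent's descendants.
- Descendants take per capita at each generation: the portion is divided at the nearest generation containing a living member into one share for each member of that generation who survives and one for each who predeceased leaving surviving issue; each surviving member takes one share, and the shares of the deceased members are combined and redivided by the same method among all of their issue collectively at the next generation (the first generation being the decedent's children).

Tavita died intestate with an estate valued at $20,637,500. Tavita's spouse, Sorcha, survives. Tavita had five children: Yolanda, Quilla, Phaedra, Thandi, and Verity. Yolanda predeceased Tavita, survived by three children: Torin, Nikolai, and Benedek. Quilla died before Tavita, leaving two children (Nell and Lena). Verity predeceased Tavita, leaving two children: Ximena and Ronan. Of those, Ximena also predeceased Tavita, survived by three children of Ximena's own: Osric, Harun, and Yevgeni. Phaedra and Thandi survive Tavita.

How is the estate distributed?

Sorcha first takes $75,000, leaving a balance of $20,562,500. Sorcha then takes two-fifths of the balance ($8,225,000), for a total of $8,300,000. The remaining $12,337,500 passes to the descendants.
The descendants' portion ($12,337,500) is divided at the children's generation into 5 shares of $2,467,500. Phaedra and Thandi each take $2,467,500. The 3 shares of the deceased (Yolanda, Quilla, and Verity) are combined into a pool of $7,402,500.
That pool ($7,402,500) is divided at the grandchildren's generation into 7 shares of $1,057,500. Torin, Nikolai, Benedek, Nell, Lena, and Ronan each take $1,057,500. The remaining share for the deceased Ximena ($1,057,500) is carried to the next generation.
That pool ($1,057,500) is divided at the great-grandchildren's generation equally among Osric, Harun, and Yevgeni: $352,500 each.

Sorcha: $8,300,000; Torin: $1,057,500; Nikolai: $1,057,500; Benedek: $1,057,500; Nell: $1,057,500; Lena: $1,057,500; Phaedra: $2,467,500; Thandi: $2,467,500; Osric: $352,500; Harun: $352,500; Yevgeni: $352,500; Ronan: $1,057,500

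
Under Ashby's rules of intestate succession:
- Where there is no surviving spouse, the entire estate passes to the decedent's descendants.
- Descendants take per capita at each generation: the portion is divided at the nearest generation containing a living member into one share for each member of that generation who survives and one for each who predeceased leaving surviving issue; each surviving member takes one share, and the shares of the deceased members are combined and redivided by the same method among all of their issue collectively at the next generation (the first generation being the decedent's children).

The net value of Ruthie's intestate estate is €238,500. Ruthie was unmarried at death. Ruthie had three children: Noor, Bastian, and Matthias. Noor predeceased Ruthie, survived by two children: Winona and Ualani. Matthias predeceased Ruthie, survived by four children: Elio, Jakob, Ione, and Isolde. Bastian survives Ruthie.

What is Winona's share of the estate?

The entire €238,500 passes to the descendants.
That amount (€238,500) is divided at the children's generation into 3 shares of €79,500. Bastian takes €79,500. The 2 shares of the deceased (Noor and Matthias) are combined into a pool of €159,000.
That pool (€159,000) is divided at the grandchildren's generation equally among Winona, Ualani, Elio, Jakob, Ione, and Isolde: €26,500 each.

Winona receives €26,500.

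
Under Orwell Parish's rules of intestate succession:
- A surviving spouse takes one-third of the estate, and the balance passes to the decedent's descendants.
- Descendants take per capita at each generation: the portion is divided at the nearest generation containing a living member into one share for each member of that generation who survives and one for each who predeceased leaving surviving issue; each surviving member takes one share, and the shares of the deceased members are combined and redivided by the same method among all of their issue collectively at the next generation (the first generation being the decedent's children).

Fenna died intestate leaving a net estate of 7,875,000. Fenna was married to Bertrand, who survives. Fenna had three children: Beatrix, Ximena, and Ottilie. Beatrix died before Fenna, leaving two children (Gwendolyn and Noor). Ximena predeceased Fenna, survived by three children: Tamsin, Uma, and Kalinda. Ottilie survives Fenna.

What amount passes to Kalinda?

Kalinda receives 700,000.

Bertrand takes one-third of 7,875,000 = 2,625,000. The remaining 5,250,000 passes to the descendants.
The descendants' portion (5,250,000) is divided at the children's generation into 3 shares of 1,750,000. Ottilie takes 1,750,000. The 2 shares of the deceased (Beatrix and Ximena) are combined into a pool of 3,500,000.
That pool (3,500,000) is divided at the grandchildren's generation equally among Gwendolyn, Noor, Tamsin, Uma, and Kalinda: 700,000 each.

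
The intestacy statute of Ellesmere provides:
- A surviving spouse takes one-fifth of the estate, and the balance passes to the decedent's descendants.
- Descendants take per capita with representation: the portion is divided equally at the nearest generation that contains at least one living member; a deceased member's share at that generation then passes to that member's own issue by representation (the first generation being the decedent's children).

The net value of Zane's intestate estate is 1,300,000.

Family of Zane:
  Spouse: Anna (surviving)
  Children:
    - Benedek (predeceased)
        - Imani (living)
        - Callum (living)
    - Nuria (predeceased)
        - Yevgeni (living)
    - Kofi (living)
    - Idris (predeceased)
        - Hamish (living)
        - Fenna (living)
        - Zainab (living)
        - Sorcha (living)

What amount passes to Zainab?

Anna takes one-fifth of 1,300,000 = 260,000. The remaining 1,040,000 passes to the descendants.
The descendants' portion (1,040,000) is divided into 4 shares of 260,000: Kofi takes 260,000; Benedek's 260,000 share passes to Benedek's issue; Nuria's 260,000 share passes to Nuria's issue; Idris's 260,000 share passes to Idris's issue.
Benedek's share (260,000) is divided into 2 shares of 130,000: Imani and Callum each take 130,000.
Nuria's share (260,000) passes entirely to Yevgeni.
Idris's share (260,000) is divided into 4 shares of 65,000: Hamish, Fenna, Zainab, and Sorcha each take 65,000.

Zainab receives 65,000.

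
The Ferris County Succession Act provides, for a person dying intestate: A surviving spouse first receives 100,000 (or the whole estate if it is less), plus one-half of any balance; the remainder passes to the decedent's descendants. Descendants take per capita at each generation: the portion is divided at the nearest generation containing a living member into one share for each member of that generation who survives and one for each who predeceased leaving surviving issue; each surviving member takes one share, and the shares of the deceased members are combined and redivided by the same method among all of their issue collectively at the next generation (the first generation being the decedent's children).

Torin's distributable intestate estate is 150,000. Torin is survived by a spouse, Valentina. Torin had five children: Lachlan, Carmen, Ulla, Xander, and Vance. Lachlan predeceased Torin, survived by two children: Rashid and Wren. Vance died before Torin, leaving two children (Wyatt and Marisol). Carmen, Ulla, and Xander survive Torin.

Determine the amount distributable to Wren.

Valentina first takes 100,000, leaving a balance of 50,000. Valentina then takes one-half of the balance (25,000), for a total of 125,000. The remaining 25,000 passes to the descendants.
The descendants' portion (25,000) is divided at the children's generation into 5 shares of 5,000. Carmen, Ulla, and Xander each take 5,000. The 2 shares of the deceased (Lachlan and Vance) are combined into a pool of 10,000.
That pool (10,000) is divided at the grandchildren's generation equally among Rashid, Wren, Wyatt, and Marisol: 2,500 each.

Wren receives 2,500.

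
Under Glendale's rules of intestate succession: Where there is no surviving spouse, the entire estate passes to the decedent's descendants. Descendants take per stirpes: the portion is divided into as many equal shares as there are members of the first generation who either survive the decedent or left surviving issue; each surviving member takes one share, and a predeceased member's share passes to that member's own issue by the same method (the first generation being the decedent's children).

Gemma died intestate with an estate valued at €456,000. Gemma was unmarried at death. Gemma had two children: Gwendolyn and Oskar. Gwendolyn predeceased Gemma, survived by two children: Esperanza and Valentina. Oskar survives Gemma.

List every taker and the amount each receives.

Esperanza: €114,000; Valentina: €114,000; Oskar: €228,000

The entire €456,000 passes to the descendants.
That amount (€456,000) is divided into 2 shares of €228,000: Oskar takes €228,000; Gwendolyn's €228,000 share passes to Gwendolyn's issue.
Gwendolyn's share (€228,000) is divided into 2 shares of €114,000: Esperanza and Valentina each take €114,000.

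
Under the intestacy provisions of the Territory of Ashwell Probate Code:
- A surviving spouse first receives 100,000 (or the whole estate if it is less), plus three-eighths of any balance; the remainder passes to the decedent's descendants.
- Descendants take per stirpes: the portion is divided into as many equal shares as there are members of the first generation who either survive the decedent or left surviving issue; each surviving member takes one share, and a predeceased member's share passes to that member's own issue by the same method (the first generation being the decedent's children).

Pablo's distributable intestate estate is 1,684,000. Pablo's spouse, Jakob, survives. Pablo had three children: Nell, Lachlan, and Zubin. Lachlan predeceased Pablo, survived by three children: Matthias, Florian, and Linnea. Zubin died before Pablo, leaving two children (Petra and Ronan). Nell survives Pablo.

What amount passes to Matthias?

Jakob first takes 100,000, leaving a balance of 1,584,000. Jakob then takes three-eighths of the balance (594,000), for a total of 694,000. The remaining 990,000 passes to the descendants.
The descendants' portion (990,000) is divided into 3 shares of 330,000: Nell takes 330,000; Lachlan's 330,000 share passes to Lachlan's issue; Zubin's 330,000 share passes to Zubin's issue.
Lachlan's share (330,000) is divided into 3 shares of 110,000: Matthias, Florian, and Linnea each take 110,000.
Zubin's share (330,000) is divided into 2 shares of 165,000: Petra and Ronan each take 165,000.

Matthias receives 110,000.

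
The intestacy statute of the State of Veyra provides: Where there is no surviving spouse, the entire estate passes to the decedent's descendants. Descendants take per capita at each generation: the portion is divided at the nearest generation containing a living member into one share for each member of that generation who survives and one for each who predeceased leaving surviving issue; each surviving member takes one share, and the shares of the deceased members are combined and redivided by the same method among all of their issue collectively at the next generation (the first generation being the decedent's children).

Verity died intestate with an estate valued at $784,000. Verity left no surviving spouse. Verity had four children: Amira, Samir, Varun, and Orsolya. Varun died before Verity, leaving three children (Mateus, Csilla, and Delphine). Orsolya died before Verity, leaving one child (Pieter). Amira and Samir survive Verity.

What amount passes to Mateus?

The entire $784,000 passes to the descendants.
That amount ($784,000) is divided at the children's generation into 4 shares of $196,000. Amira and Samir each take $196,000. The 2 shares of the deceased (Varun and Orsolya) are combined into a pool of $392,000.
That pool ($392,000) is divided at the grandchildren's generation equally among Mateus, Csilla, Delphine, and Pieter: $98,000 each.

Mateus receives $98,000.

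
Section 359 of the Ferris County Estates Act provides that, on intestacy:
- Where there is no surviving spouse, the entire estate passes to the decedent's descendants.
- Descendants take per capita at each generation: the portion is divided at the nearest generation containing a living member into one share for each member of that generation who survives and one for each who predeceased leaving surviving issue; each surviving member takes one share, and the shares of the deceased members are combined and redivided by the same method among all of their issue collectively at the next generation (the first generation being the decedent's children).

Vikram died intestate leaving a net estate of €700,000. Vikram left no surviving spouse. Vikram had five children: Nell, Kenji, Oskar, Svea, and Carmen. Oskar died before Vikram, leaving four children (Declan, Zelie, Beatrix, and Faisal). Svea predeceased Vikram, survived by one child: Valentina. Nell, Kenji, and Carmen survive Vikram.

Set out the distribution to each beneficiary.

Nell: €140,000; Kenji: €140,000; Declan: €56,000; Zelie: €56,000; Beatrix: €56,000; Faisal: €56,000; Valentina: €56,000; Carmen: €140,000

The entire €700,000 passes to the descendants.
That amount (€700,000) is divided at the children's generation into 5 shares of €140,000. Nell, Kenji, and Carmen each take €140,000. The 2 shares of the deceased (Oskar and Svea) are combined into a pool of €280,000.
That pool (€280,000) is divided at the grandchildren's generation equally among Declan, Zelie, Beatrix, Faisal, and Valentina: €56,000 each.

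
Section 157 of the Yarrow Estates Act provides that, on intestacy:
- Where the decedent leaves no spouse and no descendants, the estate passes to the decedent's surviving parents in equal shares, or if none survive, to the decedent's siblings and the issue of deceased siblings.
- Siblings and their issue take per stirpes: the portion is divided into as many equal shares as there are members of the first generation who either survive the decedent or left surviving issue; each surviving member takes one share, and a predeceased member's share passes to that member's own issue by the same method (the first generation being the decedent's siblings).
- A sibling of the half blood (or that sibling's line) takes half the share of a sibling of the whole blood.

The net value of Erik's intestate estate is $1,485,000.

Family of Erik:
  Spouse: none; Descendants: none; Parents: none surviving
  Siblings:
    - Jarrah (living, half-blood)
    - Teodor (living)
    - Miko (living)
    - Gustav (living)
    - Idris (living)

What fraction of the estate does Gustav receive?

Gustav receives 2/9 of the estate.

The entire $1,485,000 passes to the siblings and their issue.
Counting each half-blood sibling's line as half a unit, there are 9/2 units in $1,485,000, so one unit is $330,000. Whole-blood lines (Teodor, Miko, Gustav, and Idris) take $330,000 each; half-blood lines (Jarrah) take $165,000 each.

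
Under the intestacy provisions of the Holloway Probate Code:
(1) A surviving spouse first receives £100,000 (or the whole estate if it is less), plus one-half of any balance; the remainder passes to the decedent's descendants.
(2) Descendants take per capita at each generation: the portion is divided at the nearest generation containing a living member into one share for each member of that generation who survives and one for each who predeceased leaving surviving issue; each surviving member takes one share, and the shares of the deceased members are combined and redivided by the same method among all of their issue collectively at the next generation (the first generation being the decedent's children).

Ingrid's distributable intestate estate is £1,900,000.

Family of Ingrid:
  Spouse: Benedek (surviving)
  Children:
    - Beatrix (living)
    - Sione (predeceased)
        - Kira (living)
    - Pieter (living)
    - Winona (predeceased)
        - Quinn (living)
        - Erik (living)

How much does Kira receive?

Kira receives £150,000.

Benedek first takes £100,000, leaving a balance of £1,800,000. Benedek then takes one-half of the balance (£900,000), for a total of £1,000,000. The remaining £900,000 passes to the descendants.
The descendants' portion (£900,000) is divided at the children's generation into 4 shares of £225,000. Beatrix and Pieter each take £225,000. The 2 shares of the deceased (Sione and Winona) are combined into a pool of £450,000.
That pool (£450,000) is divided at the grandchildren's generation equally among Kira, Quinn, and Erik: £150,000 each.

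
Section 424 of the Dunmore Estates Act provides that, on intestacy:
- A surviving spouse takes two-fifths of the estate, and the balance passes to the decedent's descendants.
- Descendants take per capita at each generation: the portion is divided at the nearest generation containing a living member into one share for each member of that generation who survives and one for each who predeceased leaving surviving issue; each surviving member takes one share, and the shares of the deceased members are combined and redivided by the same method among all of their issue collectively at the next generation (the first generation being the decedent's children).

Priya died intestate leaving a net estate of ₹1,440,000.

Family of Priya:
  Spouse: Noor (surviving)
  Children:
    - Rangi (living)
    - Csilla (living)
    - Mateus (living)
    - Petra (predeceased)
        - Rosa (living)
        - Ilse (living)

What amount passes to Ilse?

Noor takes two-fifths of ₹1,440,000 = ₹576,000. The remaining ₹864,000 passes to the descendants.
The descendants' portion (₹864,000) is divided at the children's generation into 4 shares of ₹216,000. Rangi, Csilla, and Mateus each take ₹216,000. The remaining share for the deceased Petra (₹216,000) is carried to the next generation.
That pool (₹216,000) is divided at the grandchildren's generation equally among Rosa and Ilse: ₹108,000 each.

Ilse receives ₹108,000.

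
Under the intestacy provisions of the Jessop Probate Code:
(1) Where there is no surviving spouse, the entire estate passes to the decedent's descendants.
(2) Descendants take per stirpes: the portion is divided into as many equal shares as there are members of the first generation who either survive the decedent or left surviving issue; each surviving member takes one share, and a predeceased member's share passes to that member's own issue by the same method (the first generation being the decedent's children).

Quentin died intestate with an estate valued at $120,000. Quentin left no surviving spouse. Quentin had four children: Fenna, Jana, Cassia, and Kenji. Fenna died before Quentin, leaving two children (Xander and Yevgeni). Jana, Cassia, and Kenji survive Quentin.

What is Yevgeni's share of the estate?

The entire $120,000 passes to the descendants.
That amount ($120,000) is divided into 4 shares of $30,000: Jana, Cassia, and Kenji each take $30,000; Fenna's $30,000 share passes to Fenna's issue.
Fenna's share ($30,000) is divided into 2 shares of $15,000: Xander and Yevgeni each take $15,000.

Yevgeni receives $15,000.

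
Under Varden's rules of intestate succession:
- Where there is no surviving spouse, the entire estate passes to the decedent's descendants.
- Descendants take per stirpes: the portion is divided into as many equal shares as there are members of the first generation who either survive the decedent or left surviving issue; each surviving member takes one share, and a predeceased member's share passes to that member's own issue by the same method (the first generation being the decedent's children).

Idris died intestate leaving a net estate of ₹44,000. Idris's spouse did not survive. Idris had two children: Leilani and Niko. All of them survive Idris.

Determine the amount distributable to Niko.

The entire ₹44,000 passes to the descendants.
That amount (₹44,000) is divided into 2 shares of ₹22,000: Leilani and Niko each take ₹22,000.

Niko receives ₹22,000.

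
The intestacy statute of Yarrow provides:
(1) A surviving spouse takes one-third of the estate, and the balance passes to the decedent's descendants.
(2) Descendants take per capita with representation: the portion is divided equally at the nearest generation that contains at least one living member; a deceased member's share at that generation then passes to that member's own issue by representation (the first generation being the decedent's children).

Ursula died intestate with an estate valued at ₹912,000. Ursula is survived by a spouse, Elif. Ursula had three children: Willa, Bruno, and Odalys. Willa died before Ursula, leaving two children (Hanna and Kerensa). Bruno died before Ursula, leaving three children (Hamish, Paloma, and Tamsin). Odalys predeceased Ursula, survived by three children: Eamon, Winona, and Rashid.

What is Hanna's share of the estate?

Elif takes one-third of ₹912,000 = ₹304,000. The remaining ₹608,000 passes to the descendants.
No child survives, so the initial division is made at the grandchildren's generation.
The descendants' portion (₹608,000) is divided into 8 shares of ₹76,000: Hanna, Kerensa, Hamish, Paloma, Tamsin, Eamon, Winona, and Rashid each take ₹76,000.

Hanna receives ₹76,000.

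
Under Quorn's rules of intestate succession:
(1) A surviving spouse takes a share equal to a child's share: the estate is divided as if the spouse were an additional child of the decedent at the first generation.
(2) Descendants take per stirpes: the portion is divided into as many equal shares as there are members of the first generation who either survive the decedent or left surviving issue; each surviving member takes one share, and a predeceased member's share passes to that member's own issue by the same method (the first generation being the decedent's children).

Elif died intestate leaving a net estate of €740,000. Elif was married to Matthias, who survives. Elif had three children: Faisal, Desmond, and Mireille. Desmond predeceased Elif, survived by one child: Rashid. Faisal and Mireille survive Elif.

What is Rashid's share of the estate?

The spouse counts as an additional share at the children's level, so there are 4 primary shares of €185,000. Matthias takes one such share (€185,000).
The children's combined portion (€555,000) is divided into 3 shares of €185,000: Faisal and Mireille each take €185,000; Desmond's €185,000 share passes to Desmond's issue.
Desmond's share (€185,000) passes entirely to Rashid.

Rashid receives €185,000.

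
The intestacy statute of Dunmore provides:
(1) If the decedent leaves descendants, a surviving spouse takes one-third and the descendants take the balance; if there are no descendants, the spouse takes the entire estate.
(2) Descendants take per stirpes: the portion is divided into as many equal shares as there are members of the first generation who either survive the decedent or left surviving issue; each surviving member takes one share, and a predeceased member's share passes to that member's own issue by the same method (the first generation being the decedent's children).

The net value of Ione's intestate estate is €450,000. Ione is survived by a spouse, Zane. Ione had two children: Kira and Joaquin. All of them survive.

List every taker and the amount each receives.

Zane: €150,000; Kira: €150,000; Joaquin: €150,000

Zane takes one-third of €450,000 = €150,000. The remaining €300,000 passes to the descendants.
The descendants' portion (€300,000) is divided into 2 shares of €150,000: Kira and Joaquin each take €150,000.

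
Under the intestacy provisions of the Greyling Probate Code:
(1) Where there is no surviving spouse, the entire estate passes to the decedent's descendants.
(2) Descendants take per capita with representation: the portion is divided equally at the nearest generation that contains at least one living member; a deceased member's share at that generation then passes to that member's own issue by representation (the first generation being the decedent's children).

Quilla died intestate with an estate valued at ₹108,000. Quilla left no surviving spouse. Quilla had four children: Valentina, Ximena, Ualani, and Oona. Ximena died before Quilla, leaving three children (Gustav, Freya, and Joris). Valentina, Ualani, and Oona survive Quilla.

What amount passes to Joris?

The entire ₹108,000 passes to the descendants.
That amount (₹108,000) is divided into 4 shares of ₹27,000: Valentina, Ualani, and Oona each take ₹27,000; Ximena's ₹27,000 share passes to Ximena's issue.
Ximena's share (₹27,000) is divided into 3 shares of ₹9,000: Gustav, Freya, and Joris each take ₹9,000.

Joris receives ₹9,000.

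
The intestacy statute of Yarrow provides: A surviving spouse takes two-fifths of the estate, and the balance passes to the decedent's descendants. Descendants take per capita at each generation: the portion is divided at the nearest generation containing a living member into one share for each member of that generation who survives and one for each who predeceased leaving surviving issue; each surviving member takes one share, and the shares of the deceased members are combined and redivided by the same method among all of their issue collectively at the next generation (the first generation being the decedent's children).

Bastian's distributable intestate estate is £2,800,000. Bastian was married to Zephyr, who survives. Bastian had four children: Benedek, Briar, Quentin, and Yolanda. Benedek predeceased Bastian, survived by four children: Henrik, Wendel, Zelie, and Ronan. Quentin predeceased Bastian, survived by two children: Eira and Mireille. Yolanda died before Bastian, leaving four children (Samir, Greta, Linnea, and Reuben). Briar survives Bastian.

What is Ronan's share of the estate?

Ronan receives £126,000.

Zephyr takes two-fifths of £2,800,000 = £1,120,000. The remaining £1,680,000 passes to the descendants.
The descendants' portion (£1,680,000) is divided at the children's generation into 4 shares of £420,000. Briar takes £420,000. The 3 shares of the deceased (Benedek, Quentin, and Yolanda) are combined into a pool of £1,260,000.
That pool (£1,260,000) is divided at the grandchildren's generation equally among Henrik, Wendel, Zelie, Ronan, Eira, Mireille, Samir, Greta, Linnea, and Reuben: £126,000 each.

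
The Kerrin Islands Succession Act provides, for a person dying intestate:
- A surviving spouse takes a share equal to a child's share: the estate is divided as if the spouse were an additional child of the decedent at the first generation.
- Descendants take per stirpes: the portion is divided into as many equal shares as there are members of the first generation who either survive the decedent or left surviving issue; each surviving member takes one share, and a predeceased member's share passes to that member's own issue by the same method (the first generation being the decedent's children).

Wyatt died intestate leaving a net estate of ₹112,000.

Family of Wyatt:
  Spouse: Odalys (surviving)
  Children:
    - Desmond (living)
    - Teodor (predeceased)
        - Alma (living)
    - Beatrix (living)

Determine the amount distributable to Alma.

Alma receives ₹28,000.

The spouse counts as an additional share at the children's level, so there are 4 primary shares of ₹28,000. Odalys takes one such share (₹28,000).
The children's combined portion (₹84,000) is divided into 3 shares of ₹28,000: Desmond and Beatrix each take ₹28,000; Teodor's ₹28,000 share passes to Teodor's issue.
Teodor's share (₹28,000) passes entirely to Alma.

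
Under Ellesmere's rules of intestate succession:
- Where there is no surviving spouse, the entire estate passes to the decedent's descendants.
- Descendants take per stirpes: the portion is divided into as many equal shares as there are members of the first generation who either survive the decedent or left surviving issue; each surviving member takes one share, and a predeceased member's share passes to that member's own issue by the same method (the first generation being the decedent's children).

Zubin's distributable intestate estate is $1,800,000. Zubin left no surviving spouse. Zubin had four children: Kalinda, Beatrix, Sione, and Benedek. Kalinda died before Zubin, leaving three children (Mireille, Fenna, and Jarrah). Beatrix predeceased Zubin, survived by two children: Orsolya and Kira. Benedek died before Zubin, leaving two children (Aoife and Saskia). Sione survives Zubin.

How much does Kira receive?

The entire $1,800,000 passes to the descendants.
That amount ($1,800,000) is divided into 4 shares of $450,000: Sione takes $450,000; Kalinda's $450,000 share passes to Kalinda's issue; Beatrix's $450,000 share passes to Beatrix's issue; Benedek's $450,000 share passes to Benedek's issue.
Kalinda's share ($450,000) is divided into 3 shares of $150,000: Mireille, Fenna, and Jarrah each take $150,000.
Beatrix's share ($450,000) is divided into 2 shares of $225,000: Orsolya and Kira each take $225,000.
Benedek's share ($450,000) is divided into 2 shares of $225,000: Aoife and Saskia each take $225,000.

Kira receives $225,000.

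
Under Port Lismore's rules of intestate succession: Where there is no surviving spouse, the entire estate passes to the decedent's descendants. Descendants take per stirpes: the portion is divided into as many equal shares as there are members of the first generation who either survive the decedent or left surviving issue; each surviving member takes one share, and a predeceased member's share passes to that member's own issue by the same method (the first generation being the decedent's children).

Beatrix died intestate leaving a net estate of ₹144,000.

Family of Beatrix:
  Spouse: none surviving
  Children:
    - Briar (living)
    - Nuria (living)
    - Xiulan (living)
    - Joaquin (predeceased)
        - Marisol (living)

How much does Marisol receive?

The entire ₹144,000 passes to the descendants.
That amount (₹144,000) is divided into 4 shares of ₹36,000: Briar, Nuria, and Xiulan each take ₹36,000; Joaquin's ₹36,000 share passes to Joaquin's issue.
Joaquin's share (₹36,000) passes entirely to Marisol.

Marisol receives ₹36,000.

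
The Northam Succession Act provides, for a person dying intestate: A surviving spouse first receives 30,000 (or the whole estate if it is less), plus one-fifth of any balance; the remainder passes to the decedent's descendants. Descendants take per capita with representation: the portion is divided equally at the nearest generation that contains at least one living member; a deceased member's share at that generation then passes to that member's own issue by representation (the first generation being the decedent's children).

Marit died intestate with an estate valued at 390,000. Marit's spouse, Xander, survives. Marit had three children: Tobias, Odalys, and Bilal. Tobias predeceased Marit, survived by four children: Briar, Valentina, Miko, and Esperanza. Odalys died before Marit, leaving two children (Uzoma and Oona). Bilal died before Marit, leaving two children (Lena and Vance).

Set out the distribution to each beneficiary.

Xander first takes 30,000, leaving a balance of 360,000. Xander then takes one-fifth of the balance (72,000), for a total of 102,000. The remaining 288,000 passes to the descendants.
No child survives, so the initial division is made at the grandchildren's generation.
The descendants' portion (288,000) is divided into 8 shares of 36,000: Briar, Valentina, Miko, Esperanza, Uzoma, Oona, Lena, and Vance each take 36,000.

Xander: 102,000; Briar: 36,000; Valentina: 36,000; Miko: 36,000; Esperanza: 36,000; Uzoma: 36,000; Oona: 36,000; Lena: 36,000; Vance: 36,000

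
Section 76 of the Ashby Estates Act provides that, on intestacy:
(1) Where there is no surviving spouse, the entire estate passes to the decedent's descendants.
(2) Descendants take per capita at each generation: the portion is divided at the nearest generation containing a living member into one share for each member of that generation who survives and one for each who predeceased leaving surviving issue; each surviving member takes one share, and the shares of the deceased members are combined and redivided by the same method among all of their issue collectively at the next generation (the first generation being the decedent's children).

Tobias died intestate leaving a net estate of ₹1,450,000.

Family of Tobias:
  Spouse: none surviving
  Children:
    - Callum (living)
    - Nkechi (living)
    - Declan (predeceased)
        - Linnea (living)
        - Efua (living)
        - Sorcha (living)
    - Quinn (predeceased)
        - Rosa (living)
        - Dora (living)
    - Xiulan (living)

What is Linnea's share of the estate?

The entire ₹1,450,000 passes to the descendants.
That amount (₹1,450,000) is divided at the children's generation into 5 shares of ₹290,000. Callum, Nkechi, and Xiulan each take ₹290,000. The 2 shares of the deceased (Declan and Quinn) are combined into a pool of ₹580,000.
That pool (₹580,000) is divided at the grandchildren's generation equally among Linnea, Efua, Sorcha, Rosa, and Dora: ₹116,000 each.

Linnea receives ₹116,000.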